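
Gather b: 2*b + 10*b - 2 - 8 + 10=12*b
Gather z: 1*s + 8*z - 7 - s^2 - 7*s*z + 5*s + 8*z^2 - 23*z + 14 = -s^2 + 6*s + 8*z^2 + z*(-7*s - 15) + 7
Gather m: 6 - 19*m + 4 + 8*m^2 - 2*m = 8*m^2 - 21*m + 10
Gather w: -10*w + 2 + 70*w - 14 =60*w - 12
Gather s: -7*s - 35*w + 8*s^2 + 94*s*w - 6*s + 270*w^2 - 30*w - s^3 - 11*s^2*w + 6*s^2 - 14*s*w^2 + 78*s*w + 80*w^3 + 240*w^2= -s^3 + s^2*(14 - 11*w) + s*(-14*w^2 + 172*w - 13) + 80*w^3 + 510*w^2 - 65*w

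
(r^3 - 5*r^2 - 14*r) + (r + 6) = r^3 - 5*r^2 - 13*r + 6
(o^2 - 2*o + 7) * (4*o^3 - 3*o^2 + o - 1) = 4*o^5 - 11*o^4 + 35*o^3 - 24*o^2 + 9*o - 7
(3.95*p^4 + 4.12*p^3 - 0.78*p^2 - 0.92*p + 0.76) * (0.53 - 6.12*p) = -24.174*p^5 - 23.1209*p^4 + 6.9572*p^3 + 5.217*p^2 - 5.1388*p + 0.4028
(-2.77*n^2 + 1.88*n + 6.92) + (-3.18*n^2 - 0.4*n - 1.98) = -5.95*n^2 + 1.48*n + 4.94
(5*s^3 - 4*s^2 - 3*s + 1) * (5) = 25*s^3 - 20*s^2 - 15*s + 5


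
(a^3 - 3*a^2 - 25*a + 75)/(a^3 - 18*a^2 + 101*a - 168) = (a^2 - 25)/(a^2 - 15*a + 56)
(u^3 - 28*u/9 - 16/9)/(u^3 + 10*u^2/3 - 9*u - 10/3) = (9*u^2 + 18*u + 8)/(3*(3*u^2 + 16*u + 5))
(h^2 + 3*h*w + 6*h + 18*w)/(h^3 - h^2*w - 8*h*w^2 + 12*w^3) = (h + 6)/(h^2 - 4*h*w + 4*w^2)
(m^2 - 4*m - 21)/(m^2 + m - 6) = (m - 7)/(m - 2)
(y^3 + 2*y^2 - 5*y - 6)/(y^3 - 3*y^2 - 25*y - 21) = (y - 2)/(y - 7)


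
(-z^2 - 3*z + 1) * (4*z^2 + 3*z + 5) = -4*z^4 - 15*z^3 - 10*z^2 - 12*z + 5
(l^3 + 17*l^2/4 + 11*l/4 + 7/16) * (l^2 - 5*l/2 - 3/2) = l^5 + 7*l^4/4 - 75*l^3/8 - 205*l^2/16 - 167*l/32 - 21/32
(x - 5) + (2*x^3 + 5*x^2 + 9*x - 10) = 2*x^3 + 5*x^2 + 10*x - 15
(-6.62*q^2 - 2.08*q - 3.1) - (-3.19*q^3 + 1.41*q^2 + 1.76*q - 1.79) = 3.19*q^3 - 8.03*q^2 - 3.84*q - 1.31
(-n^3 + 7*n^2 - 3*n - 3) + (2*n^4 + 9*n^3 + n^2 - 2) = 2*n^4 + 8*n^3 + 8*n^2 - 3*n - 5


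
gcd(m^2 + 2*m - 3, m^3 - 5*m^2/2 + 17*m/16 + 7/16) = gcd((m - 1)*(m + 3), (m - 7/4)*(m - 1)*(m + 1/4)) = m - 1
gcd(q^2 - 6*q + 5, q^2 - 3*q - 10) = q - 5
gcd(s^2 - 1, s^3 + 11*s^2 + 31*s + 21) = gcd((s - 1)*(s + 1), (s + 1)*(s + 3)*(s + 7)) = s + 1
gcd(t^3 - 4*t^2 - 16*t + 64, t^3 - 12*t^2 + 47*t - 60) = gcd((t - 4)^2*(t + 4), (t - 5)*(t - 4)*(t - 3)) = t - 4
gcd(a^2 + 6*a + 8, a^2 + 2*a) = a + 2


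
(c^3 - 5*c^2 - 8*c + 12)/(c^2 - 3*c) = (c^3 - 5*c^2 - 8*c + 12)/(c*(c - 3))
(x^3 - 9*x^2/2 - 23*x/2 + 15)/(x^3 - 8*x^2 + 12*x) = (2*x^2 + 3*x - 5)/(2*x*(x - 2))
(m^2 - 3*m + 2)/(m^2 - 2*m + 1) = (m - 2)/(m - 1)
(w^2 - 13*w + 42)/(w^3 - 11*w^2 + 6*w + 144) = (w - 7)/(w^2 - 5*w - 24)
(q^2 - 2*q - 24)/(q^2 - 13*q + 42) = (q + 4)/(q - 7)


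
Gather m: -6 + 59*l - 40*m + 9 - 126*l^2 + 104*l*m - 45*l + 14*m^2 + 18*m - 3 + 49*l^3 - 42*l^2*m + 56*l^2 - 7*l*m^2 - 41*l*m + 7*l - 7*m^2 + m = 49*l^3 - 70*l^2 + 21*l + m^2*(7 - 7*l) + m*(-42*l^2 + 63*l - 21)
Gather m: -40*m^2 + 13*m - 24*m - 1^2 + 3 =-40*m^2 - 11*m + 2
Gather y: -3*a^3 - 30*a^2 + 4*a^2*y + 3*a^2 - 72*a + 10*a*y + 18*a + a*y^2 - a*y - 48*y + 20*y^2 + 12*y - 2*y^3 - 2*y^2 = -3*a^3 - 27*a^2 - 54*a - 2*y^3 + y^2*(a + 18) + y*(4*a^2 + 9*a - 36)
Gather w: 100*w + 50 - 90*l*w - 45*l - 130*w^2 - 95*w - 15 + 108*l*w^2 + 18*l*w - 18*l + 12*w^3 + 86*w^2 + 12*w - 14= -63*l + 12*w^3 + w^2*(108*l - 44) + w*(17 - 72*l) + 21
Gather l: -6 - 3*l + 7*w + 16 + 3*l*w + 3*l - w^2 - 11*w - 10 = 3*l*w - w^2 - 4*w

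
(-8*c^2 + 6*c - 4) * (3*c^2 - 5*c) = -24*c^4 + 58*c^3 - 42*c^2 + 20*c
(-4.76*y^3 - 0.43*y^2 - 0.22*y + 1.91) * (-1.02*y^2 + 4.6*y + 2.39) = 4.8552*y^5 - 21.4574*y^4 - 13.13*y^3 - 3.9879*y^2 + 8.2602*y + 4.5649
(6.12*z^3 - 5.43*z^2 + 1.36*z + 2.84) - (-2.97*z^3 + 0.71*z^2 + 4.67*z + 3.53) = 9.09*z^3 - 6.14*z^2 - 3.31*z - 0.69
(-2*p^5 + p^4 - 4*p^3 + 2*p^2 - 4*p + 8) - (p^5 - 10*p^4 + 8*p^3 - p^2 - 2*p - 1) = -3*p^5 + 11*p^4 - 12*p^3 + 3*p^2 - 2*p + 9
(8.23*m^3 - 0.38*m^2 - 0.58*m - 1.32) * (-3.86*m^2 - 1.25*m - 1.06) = -31.7678*m^5 - 8.8207*m^4 - 6.01*m^3 + 6.223*m^2 + 2.2648*m + 1.3992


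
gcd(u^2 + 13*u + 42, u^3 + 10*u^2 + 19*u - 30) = u + 6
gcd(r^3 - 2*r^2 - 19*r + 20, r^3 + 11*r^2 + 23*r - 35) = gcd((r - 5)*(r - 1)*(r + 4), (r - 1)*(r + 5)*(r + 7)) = r - 1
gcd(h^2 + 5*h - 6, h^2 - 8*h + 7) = h - 1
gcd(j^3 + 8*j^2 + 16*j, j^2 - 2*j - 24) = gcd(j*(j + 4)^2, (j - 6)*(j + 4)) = j + 4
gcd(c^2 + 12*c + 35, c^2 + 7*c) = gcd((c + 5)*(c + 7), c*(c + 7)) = c + 7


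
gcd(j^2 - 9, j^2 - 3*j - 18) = j + 3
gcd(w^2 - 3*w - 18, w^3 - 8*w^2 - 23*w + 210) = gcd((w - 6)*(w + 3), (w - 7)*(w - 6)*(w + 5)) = w - 6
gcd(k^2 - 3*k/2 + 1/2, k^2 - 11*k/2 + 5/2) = k - 1/2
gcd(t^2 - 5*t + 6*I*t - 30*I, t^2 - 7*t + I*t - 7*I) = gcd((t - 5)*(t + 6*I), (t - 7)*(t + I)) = 1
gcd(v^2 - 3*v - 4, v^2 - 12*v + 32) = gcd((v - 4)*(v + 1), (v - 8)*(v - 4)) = v - 4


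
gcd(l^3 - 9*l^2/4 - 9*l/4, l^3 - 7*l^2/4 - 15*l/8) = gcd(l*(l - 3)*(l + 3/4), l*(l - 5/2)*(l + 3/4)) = l^2 + 3*l/4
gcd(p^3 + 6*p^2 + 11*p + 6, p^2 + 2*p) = p + 2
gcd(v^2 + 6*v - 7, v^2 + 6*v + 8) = 1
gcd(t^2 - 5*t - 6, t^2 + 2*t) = 1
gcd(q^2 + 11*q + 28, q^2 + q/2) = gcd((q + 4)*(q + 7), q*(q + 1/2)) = 1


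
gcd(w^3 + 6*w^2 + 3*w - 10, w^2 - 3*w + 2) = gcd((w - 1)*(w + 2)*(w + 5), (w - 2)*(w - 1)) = w - 1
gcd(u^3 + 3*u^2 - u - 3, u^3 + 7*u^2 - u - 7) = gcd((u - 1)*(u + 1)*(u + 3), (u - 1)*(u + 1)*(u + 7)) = u^2 - 1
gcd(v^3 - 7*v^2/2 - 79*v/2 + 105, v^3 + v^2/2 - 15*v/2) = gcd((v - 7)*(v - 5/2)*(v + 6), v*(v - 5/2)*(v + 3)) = v - 5/2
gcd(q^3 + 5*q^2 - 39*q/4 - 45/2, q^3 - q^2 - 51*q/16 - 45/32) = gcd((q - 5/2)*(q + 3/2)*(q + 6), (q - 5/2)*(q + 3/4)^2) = q - 5/2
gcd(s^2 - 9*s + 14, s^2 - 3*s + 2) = s - 2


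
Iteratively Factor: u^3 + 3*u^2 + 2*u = (u)*(u^2 + 3*u + 2) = u*(u + 1)*(u + 2)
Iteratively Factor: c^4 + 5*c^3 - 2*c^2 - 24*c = (c + 3)*(c^3 + 2*c^2 - 8*c) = (c - 2)*(c + 3)*(c^2 + 4*c) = c*(c - 2)*(c + 3)*(c + 4)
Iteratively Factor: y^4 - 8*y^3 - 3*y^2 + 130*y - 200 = (y - 2)*(y^3 - 6*y^2 - 15*y + 100) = (y - 5)*(y - 2)*(y^2 - y - 20) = (y - 5)*(y - 2)*(y + 4)*(y - 5)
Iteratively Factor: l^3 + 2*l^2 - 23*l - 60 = (l + 3)*(l^2 - l - 20) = (l + 3)*(l + 4)*(l - 5)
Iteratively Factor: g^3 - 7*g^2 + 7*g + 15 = (g - 3)*(g^2 - 4*g - 5) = (g - 3)*(g + 1)*(g - 5)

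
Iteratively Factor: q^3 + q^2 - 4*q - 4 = (q - 2)*(q^2 + 3*q + 2) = (q - 2)*(q + 1)*(q + 2)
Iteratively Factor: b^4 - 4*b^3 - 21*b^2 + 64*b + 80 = (b - 4)*(b^3 - 21*b - 20) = (b - 4)*(b + 4)*(b^2 - 4*b - 5) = (b - 4)*(b + 1)*(b + 4)*(b - 5)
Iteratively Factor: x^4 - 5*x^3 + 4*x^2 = (x - 4)*(x^3 - x^2) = x*(x - 4)*(x^2 - x) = x^2*(x - 4)*(x - 1)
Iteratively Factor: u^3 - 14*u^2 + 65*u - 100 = (u - 5)*(u^2 - 9*u + 20) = (u - 5)^2*(u - 4)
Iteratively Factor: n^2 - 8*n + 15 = (n - 5)*(n - 3)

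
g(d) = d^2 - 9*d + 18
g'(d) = 2*d - 9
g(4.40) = -2.24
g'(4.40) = -0.20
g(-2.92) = 52.81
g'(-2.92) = -14.84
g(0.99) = 10.07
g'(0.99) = -7.02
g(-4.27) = 74.66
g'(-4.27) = -17.54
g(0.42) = 14.40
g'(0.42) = -8.16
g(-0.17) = 19.56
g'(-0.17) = -9.34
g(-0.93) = 27.23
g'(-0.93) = -10.86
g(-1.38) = 32.32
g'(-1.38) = -11.76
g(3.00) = 0.00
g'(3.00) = -3.00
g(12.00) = 54.00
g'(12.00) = 15.00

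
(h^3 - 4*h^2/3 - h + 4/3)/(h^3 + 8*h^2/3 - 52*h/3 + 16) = (h^2 - 1)/(h^2 + 4*h - 12)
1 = 1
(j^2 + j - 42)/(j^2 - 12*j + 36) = (j + 7)/(j - 6)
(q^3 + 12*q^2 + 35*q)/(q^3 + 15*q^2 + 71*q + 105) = q/(q + 3)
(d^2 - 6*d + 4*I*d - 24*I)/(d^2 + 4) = (d^2 + d*(-6 + 4*I) - 24*I)/(d^2 + 4)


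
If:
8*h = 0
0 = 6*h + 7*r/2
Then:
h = 0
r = 0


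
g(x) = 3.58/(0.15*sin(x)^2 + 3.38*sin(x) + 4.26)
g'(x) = 3.58*(-0.3*sin(x)*cos(x) - 3.38*cos(x))/(0.15*sin(x)^2 + 3.38*sin(x) + 4.26)^2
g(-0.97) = 2.27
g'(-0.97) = -2.56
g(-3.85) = 0.55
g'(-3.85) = 0.23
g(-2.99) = 0.95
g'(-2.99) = 0.84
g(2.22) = 0.51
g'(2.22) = 0.16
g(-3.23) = 0.79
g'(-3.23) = 0.58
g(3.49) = 1.15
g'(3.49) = 1.13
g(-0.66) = 1.60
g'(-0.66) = -1.79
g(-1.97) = 2.81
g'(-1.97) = 2.66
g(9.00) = 0.63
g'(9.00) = 0.35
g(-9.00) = 1.24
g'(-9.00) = 1.27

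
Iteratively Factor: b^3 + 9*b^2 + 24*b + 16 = (b + 4)*(b^2 + 5*b + 4) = (b + 4)^2*(b + 1)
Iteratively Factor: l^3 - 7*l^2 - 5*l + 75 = (l - 5)*(l^2 - 2*l - 15) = (l - 5)^2*(l + 3)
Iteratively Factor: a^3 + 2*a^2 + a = (a + 1)*(a^2 + a) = a*(a + 1)*(a + 1)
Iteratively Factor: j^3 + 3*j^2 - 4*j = (j + 4)*(j^2 - j) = (j - 1)*(j + 4)*(j)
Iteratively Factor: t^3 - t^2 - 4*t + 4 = (t - 2)*(t^2 + t - 2) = (t - 2)*(t - 1)*(t + 2)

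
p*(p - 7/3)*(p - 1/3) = p^3 - 8*p^2/3 + 7*p/9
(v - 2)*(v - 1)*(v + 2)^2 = v^4 + v^3 - 6*v^2 - 4*v + 8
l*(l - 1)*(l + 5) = l^3 + 4*l^2 - 5*l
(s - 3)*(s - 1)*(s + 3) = s^3 - s^2 - 9*s + 9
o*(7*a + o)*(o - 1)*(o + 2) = 7*a*o^3 + 7*a*o^2 - 14*a*o + o^4 + o^3 - 2*o^2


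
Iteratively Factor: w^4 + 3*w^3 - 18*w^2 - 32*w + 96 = (w + 4)*(w^3 - w^2 - 14*w + 24) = (w - 3)*(w + 4)*(w^2 + 2*w - 8) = (w - 3)*(w + 4)^2*(w - 2)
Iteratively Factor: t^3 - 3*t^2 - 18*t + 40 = (t - 5)*(t^2 + 2*t - 8) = (t - 5)*(t + 4)*(t - 2)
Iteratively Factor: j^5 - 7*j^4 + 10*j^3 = (j)*(j^4 - 7*j^3 + 10*j^2) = j*(j - 2)*(j^3 - 5*j^2) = j*(j - 5)*(j - 2)*(j^2) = j^2*(j - 5)*(j - 2)*(j)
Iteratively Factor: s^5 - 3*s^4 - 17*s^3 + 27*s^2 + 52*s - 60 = (s - 5)*(s^4 + 2*s^3 - 7*s^2 - 8*s + 12) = (s - 5)*(s + 3)*(s^3 - s^2 - 4*s + 4) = (s - 5)*(s + 2)*(s + 3)*(s^2 - 3*s + 2) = (s - 5)*(s - 1)*(s + 2)*(s + 3)*(s - 2)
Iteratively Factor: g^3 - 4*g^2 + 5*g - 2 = (g - 2)*(g^2 - 2*g + 1) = (g - 2)*(g - 1)*(g - 1)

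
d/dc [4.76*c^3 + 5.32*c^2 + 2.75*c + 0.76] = 14.28*c^2 + 10.64*c + 2.75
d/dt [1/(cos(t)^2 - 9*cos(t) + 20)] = (2*cos(t) - 9)*sin(t)/(cos(t)^2 - 9*cos(t) + 20)^2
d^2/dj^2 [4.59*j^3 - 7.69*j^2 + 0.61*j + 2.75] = 27.54*j - 15.38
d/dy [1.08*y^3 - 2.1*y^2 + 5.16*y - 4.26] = 3.24*y^2 - 4.2*y + 5.16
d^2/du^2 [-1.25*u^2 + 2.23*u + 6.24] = -2.50000000000000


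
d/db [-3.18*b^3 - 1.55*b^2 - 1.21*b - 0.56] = -9.54*b^2 - 3.1*b - 1.21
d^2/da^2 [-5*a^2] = -10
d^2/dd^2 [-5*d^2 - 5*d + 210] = -10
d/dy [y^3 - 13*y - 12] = 3*y^2 - 13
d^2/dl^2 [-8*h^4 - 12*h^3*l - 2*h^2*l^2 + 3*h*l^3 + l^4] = -4*h^2 + 18*h*l + 12*l^2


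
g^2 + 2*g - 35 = (g - 5)*(g + 7)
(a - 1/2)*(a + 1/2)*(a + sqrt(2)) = a^3 + sqrt(2)*a^2 - a/4 - sqrt(2)/4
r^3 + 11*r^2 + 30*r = r*(r + 5)*(r + 6)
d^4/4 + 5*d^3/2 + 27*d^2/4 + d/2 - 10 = (d/4 + 1)*(d - 1)*(d + 2)*(d + 5)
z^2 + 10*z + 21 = (z + 3)*(z + 7)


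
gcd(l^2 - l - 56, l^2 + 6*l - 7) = l + 7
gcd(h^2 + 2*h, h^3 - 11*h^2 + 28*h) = h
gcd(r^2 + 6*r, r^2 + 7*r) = r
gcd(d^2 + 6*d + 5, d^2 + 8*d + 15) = d + 5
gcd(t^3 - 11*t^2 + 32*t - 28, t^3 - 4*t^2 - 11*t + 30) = t - 2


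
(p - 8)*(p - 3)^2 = p^3 - 14*p^2 + 57*p - 72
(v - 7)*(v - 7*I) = v^2 - 7*v - 7*I*v + 49*I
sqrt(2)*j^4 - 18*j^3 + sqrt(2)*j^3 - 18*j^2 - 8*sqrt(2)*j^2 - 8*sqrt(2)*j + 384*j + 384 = (j - 8*sqrt(2))*(j - 4*sqrt(2))*(j + 3*sqrt(2))*(sqrt(2)*j + sqrt(2))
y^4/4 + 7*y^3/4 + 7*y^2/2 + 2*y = y*(y/2 + 1/2)*(y/2 + 1)*(y + 4)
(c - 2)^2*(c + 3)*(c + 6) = c^4 + 5*c^3 - 14*c^2 - 36*c + 72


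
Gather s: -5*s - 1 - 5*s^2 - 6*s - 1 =-5*s^2 - 11*s - 2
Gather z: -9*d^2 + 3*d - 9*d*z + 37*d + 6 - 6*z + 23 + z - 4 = -9*d^2 + 40*d + z*(-9*d - 5) + 25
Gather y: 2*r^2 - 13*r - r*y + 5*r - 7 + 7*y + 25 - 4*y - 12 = 2*r^2 - 8*r + y*(3 - r) + 6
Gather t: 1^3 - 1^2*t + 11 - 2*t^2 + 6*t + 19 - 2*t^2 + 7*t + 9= -4*t^2 + 12*t + 40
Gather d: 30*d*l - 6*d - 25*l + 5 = d*(30*l - 6) - 25*l + 5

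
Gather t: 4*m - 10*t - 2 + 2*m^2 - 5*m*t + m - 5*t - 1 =2*m^2 + 5*m + t*(-5*m - 15) - 3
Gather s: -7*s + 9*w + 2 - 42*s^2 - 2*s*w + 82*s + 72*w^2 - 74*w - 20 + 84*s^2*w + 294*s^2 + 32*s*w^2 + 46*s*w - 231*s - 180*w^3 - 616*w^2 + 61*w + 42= s^2*(84*w + 252) + s*(32*w^2 + 44*w - 156) - 180*w^3 - 544*w^2 - 4*w + 24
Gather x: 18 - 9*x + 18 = 36 - 9*x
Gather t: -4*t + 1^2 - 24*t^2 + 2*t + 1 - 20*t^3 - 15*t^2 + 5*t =-20*t^3 - 39*t^2 + 3*t + 2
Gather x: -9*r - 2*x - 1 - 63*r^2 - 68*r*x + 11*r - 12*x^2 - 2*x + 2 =-63*r^2 + 2*r - 12*x^2 + x*(-68*r - 4) + 1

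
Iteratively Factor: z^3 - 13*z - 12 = (z + 1)*(z^2 - z - 12) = (z + 1)*(z + 3)*(z - 4)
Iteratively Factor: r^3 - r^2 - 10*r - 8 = (r - 4)*(r^2 + 3*r + 2) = (r - 4)*(r + 1)*(r + 2)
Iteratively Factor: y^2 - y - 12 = (y + 3)*(y - 4)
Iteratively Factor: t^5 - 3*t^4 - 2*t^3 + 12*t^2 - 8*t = (t - 2)*(t^4 - t^3 - 4*t^2 + 4*t) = (t - 2)*(t - 1)*(t^3 - 4*t) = (t - 2)^2*(t - 1)*(t^2 + 2*t) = t*(t - 2)^2*(t - 1)*(t + 2)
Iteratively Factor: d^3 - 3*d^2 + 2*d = (d - 1)*(d^2 - 2*d) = (d - 2)*(d - 1)*(d)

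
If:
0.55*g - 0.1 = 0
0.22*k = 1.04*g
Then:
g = 0.18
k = 0.86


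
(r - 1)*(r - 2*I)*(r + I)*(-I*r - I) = -I*r^4 - r^3 - I*r^2 + r + 2*I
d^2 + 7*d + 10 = (d + 2)*(d + 5)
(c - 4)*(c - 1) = c^2 - 5*c + 4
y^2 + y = y*(y + 1)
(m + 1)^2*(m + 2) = m^3 + 4*m^2 + 5*m + 2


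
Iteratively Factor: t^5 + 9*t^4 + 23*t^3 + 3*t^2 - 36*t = (t + 3)*(t^4 + 6*t^3 + 5*t^2 - 12*t) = (t - 1)*(t + 3)*(t^3 + 7*t^2 + 12*t) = (t - 1)*(t + 3)*(t + 4)*(t^2 + 3*t) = (t - 1)*(t + 3)^2*(t + 4)*(t)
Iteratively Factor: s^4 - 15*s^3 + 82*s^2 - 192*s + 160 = (s - 2)*(s^3 - 13*s^2 + 56*s - 80) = (s - 5)*(s - 2)*(s^2 - 8*s + 16) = (s - 5)*(s - 4)*(s - 2)*(s - 4)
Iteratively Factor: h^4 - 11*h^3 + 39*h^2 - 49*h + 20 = (h - 4)*(h^3 - 7*h^2 + 11*h - 5) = (h - 5)*(h - 4)*(h^2 - 2*h + 1) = (h - 5)*(h - 4)*(h - 1)*(h - 1)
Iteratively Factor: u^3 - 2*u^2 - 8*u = (u + 2)*(u^2 - 4*u) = (u - 4)*(u + 2)*(u)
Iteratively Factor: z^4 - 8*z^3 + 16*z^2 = (z - 4)*(z^3 - 4*z^2) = z*(z - 4)*(z^2 - 4*z) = z^2*(z - 4)*(z - 4)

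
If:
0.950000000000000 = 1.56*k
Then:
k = 0.61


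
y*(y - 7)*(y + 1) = y^3 - 6*y^2 - 7*y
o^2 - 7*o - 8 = (o - 8)*(o + 1)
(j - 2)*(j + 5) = j^2 + 3*j - 10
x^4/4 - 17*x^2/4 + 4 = (x/4 + 1)*(x - 4)*(x - 1)*(x + 1)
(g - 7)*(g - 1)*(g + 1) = g^3 - 7*g^2 - g + 7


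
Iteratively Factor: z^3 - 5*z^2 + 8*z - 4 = (z - 2)*(z^2 - 3*z + 2) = (z - 2)*(z - 1)*(z - 2)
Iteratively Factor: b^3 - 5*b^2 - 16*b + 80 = (b + 4)*(b^2 - 9*b + 20) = (b - 4)*(b + 4)*(b - 5)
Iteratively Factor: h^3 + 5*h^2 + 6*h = (h + 3)*(h^2 + 2*h) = h*(h + 3)*(h + 2)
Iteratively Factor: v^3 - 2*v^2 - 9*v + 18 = (v - 3)*(v^2 + v - 6) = (v - 3)*(v - 2)*(v + 3)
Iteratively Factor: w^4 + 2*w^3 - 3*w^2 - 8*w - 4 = (w + 1)*(w^3 + w^2 - 4*w - 4) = (w + 1)*(w + 2)*(w^2 - w - 2) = (w + 1)^2*(w + 2)*(w - 2)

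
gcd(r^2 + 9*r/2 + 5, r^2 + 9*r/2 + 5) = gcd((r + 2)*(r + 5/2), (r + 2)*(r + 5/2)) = r^2 + 9*r/2 + 5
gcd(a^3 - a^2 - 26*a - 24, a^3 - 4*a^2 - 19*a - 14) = a + 1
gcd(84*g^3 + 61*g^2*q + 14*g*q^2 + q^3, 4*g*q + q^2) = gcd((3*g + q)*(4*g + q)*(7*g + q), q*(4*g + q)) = 4*g + q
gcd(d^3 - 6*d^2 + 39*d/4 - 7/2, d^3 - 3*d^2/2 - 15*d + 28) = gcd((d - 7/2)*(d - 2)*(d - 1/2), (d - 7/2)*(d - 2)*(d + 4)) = d^2 - 11*d/2 + 7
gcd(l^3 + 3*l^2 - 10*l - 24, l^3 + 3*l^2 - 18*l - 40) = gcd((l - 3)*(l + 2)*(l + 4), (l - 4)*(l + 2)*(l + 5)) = l + 2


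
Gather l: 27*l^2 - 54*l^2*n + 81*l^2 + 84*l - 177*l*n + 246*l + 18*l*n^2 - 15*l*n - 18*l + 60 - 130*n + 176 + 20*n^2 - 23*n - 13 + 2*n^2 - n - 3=l^2*(108 - 54*n) + l*(18*n^2 - 192*n + 312) + 22*n^2 - 154*n + 220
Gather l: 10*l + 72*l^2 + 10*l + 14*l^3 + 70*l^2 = 14*l^3 + 142*l^2 + 20*l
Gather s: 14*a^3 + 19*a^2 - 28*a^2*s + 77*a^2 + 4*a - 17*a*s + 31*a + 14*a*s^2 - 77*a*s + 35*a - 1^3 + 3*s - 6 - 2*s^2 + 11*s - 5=14*a^3 + 96*a^2 + 70*a + s^2*(14*a - 2) + s*(-28*a^2 - 94*a + 14) - 12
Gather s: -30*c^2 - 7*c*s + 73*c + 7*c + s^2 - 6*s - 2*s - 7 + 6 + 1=-30*c^2 + 80*c + s^2 + s*(-7*c - 8)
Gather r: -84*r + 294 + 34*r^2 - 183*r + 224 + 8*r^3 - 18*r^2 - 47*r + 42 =8*r^3 + 16*r^2 - 314*r + 560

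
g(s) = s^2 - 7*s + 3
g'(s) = 2*s - 7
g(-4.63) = 56.85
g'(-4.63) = -16.26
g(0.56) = -0.61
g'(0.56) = -5.88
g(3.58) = -9.24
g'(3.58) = 0.16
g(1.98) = -6.94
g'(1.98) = -3.04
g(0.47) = -0.07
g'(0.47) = -6.06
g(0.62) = -0.96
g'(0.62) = -5.76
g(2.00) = -7.00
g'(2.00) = -3.00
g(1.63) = -5.75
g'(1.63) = -3.74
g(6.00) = -3.00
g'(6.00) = 5.00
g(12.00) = 63.00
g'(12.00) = 17.00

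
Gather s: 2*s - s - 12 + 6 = s - 6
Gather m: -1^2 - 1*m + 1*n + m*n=m*(n - 1) + n - 1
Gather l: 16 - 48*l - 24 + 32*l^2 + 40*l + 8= 32*l^2 - 8*l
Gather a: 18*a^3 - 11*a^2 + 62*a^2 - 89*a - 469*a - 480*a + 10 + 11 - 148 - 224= 18*a^3 + 51*a^2 - 1038*a - 351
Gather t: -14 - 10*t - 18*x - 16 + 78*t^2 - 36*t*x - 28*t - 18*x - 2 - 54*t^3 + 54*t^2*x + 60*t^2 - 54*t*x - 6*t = -54*t^3 + t^2*(54*x + 138) + t*(-90*x - 44) - 36*x - 32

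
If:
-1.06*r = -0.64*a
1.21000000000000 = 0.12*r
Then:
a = 16.70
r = 10.08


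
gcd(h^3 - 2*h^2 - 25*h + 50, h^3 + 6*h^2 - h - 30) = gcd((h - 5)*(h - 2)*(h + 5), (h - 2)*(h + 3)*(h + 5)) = h^2 + 3*h - 10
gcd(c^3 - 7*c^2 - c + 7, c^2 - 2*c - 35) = c - 7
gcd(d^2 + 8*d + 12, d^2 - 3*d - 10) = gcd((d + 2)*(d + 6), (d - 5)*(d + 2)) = d + 2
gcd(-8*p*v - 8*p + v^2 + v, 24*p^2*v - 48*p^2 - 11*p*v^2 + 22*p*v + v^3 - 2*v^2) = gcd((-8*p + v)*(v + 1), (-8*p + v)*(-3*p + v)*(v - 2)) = 8*p - v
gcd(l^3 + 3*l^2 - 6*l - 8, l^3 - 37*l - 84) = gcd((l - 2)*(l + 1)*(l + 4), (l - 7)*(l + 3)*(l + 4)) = l + 4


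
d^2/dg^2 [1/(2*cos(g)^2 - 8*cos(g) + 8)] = (-2*cos(g) - cos(2*g) + 2)/(cos(g) - 2)^4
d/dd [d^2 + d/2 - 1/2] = 2*d + 1/2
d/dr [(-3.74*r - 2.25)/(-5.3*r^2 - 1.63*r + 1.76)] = (19.822*r^2 + 6.0962*r - (3.74*r + 2.25)*(10.6*r + 1.63) - 6.5824)/(5.3*r^2 + 1.63*r - 1.76)^2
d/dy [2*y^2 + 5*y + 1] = 4*y + 5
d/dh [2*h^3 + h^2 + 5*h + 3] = 6*h^2 + 2*h + 5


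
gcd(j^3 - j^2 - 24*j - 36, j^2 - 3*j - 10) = j + 2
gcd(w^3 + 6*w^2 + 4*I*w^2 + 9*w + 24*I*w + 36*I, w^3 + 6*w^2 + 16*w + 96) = w + 4*I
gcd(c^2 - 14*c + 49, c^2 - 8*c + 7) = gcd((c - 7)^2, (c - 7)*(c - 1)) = c - 7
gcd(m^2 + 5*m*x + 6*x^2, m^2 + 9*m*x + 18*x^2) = m + 3*x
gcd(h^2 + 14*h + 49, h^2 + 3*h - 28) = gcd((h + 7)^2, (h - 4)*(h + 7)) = h + 7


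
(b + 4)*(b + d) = b^2 + b*d + 4*b + 4*d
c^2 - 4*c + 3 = (c - 3)*(c - 1)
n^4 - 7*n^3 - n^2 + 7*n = n*(n - 7)*(n - 1)*(n + 1)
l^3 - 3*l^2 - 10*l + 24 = (l - 4)*(l - 2)*(l + 3)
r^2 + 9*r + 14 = (r + 2)*(r + 7)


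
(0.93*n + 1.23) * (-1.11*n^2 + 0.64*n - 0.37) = -1.0323*n^3 - 0.7701*n^2 + 0.4431*n - 0.4551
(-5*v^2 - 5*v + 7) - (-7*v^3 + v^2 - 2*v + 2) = 7*v^3 - 6*v^2 - 3*v + 5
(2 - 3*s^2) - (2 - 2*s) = -3*s^2 + 2*s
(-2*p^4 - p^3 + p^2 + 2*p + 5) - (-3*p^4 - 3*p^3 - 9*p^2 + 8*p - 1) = p^4 + 2*p^3 + 10*p^2 - 6*p + 6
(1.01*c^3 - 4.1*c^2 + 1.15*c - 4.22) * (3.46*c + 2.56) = 3.4946*c^4 - 11.6004*c^3 - 6.517*c^2 - 11.6572*c - 10.8032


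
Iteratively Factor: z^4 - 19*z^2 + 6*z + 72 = (z - 3)*(z^3 + 3*z^2 - 10*z - 24) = (z - 3)*(z + 4)*(z^2 - z - 6) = (z - 3)*(z + 2)*(z + 4)*(z - 3)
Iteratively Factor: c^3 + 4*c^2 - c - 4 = (c + 1)*(c^2 + 3*c - 4) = (c - 1)*(c + 1)*(c + 4)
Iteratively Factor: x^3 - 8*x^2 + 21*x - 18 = (x - 3)*(x^2 - 5*x + 6) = (x - 3)*(x - 2)*(x - 3)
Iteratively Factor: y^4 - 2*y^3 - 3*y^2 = (y + 1)*(y^3 - 3*y^2) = (y - 3)*(y + 1)*(y^2) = y*(y - 3)*(y + 1)*(y)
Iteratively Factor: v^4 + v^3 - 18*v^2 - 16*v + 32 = (v - 1)*(v^3 + 2*v^2 - 16*v - 32) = (v - 1)*(v + 2)*(v^2 - 16) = (v - 1)*(v + 2)*(v + 4)*(v - 4)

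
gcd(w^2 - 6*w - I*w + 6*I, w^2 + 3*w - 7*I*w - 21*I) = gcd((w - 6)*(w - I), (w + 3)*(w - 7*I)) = 1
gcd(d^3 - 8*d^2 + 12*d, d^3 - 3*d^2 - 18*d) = d^2 - 6*d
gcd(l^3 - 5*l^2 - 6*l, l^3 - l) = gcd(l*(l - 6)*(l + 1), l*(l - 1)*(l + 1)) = l^2 + l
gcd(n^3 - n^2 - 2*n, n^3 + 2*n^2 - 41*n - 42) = n + 1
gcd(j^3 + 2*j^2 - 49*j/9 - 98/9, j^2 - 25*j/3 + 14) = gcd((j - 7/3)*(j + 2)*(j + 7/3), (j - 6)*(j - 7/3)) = j - 7/3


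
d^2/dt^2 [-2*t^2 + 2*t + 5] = -4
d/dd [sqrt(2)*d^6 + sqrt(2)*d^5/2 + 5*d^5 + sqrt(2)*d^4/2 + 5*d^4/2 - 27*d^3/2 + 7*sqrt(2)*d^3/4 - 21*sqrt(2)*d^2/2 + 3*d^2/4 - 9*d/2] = 6*sqrt(2)*d^5 + 5*sqrt(2)*d^4/2 + 25*d^4 + 2*sqrt(2)*d^3 + 10*d^3 - 81*d^2/2 + 21*sqrt(2)*d^2/4 - 21*sqrt(2)*d + 3*d/2 - 9/2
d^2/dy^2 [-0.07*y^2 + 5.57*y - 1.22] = -0.140000000000000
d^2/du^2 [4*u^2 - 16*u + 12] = 8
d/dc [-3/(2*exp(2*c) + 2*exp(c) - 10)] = (3*exp(c) + 3/2)*exp(c)/(exp(2*c) + exp(c) - 5)^2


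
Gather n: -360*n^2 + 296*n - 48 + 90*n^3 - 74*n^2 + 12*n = 90*n^3 - 434*n^2 + 308*n - 48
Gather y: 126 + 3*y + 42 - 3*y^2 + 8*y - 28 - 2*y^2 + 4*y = -5*y^2 + 15*y + 140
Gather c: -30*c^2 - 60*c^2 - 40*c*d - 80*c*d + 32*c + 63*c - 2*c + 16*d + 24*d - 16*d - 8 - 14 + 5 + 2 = -90*c^2 + c*(93 - 120*d) + 24*d - 15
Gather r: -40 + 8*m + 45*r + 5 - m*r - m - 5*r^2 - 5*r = 7*m - 5*r^2 + r*(40 - m) - 35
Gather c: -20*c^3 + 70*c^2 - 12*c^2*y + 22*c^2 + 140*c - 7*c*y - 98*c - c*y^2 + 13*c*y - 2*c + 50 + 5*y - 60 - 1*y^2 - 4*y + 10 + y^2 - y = -20*c^3 + c^2*(92 - 12*y) + c*(-y^2 + 6*y + 40)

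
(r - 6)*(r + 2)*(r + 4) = r^3 - 28*r - 48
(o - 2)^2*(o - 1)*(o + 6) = o^4 + o^3 - 22*o^2 + 44*o - 24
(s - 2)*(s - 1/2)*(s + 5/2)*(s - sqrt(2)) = s^4 - sqrt(2)*s^3 - 21*s^2/4 + 5*s/2 + 21*sqrt(2)*s/4 - 5*sqrt(2)/2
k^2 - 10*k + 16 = (k - 8)*(k - 2)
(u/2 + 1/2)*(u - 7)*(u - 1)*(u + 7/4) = u^4/2 - 21*u^3/8 - 53*u^2/8 + 21*u/8 + 49/8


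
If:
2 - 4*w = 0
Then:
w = 1/2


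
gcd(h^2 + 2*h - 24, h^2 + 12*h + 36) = h + 6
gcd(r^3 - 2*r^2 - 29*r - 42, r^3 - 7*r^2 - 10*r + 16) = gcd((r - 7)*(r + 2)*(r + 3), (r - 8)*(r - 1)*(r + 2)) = r + 2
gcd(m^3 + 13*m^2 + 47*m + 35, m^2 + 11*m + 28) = m + 7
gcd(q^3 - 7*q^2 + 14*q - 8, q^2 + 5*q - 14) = q - 2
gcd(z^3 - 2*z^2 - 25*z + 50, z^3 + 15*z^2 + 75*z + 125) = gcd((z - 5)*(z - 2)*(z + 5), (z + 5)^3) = z + 5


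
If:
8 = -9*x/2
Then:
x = -16/9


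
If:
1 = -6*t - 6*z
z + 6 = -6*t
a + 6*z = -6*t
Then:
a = 1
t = -7/6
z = 1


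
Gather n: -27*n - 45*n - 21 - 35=-72*n - 56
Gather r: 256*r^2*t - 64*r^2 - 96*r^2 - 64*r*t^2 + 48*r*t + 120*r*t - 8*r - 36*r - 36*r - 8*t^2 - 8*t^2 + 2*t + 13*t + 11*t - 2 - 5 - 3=r^2*(256*t - 160) + r*(-64*t^2 + 168*t - 80) - 16*t^2 + 26*t - 10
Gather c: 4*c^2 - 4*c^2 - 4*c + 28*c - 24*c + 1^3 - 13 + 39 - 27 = 0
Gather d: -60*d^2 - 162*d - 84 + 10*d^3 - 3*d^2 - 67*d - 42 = 10*d^3 - 63*d^2 - 229*d - 126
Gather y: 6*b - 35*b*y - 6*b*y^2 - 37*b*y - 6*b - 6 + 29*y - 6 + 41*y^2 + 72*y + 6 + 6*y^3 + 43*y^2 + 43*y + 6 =6*y^3 + y^2*(84 - 6*b) + y*(144 - 72*b)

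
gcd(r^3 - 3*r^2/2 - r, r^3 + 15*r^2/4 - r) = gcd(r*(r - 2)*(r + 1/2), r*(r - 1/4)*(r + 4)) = r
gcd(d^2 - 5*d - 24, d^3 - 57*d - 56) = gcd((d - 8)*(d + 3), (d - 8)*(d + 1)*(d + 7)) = d - 8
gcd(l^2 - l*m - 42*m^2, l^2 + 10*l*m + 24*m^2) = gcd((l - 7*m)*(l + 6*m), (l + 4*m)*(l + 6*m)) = l + 6*m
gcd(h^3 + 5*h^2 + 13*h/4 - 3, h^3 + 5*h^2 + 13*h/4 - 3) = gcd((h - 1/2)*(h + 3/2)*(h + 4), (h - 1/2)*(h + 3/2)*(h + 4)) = h^3 + 5*h^2 + 13*h/4 - 3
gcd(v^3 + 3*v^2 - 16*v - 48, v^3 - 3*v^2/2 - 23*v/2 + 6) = v^2 - v - 12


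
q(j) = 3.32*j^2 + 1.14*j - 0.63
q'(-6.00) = -38.70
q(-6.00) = 112.05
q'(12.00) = 80.82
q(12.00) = 491.13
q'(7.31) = 49.68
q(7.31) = 185.11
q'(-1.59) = -9.42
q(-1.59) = 5.95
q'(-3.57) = -22.56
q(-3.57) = 37.61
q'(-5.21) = -33.45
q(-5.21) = 83.55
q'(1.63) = 11.96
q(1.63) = 10.05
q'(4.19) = 28.96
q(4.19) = 62.43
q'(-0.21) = -0.25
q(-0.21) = -0.72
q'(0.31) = 3.20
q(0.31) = 0.04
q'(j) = 6.64*j + 1.14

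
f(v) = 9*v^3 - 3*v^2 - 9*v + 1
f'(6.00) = 927.00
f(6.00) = 1783.00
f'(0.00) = -9.00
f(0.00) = 1.00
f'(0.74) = 1.35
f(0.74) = -3.66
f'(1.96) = 82.96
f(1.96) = 39.60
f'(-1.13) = 32.26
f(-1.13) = -5.65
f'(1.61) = 51.33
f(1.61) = 16.29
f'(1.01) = 12.48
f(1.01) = -1.88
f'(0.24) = -8.88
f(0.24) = -1.21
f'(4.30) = 464.43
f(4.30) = 622.39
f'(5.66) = 822.00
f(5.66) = 1485.85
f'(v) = 27*v^2 - 6*v - 9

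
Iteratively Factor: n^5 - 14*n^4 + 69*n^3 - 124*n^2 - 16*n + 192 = (n - 4)*(n^4 - 10*n^3 + 29*n^2 - 8*n - 48) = (n - 4)^2*(n^3 - 6*n^2 + 5*n + 12) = (n - 4)^2*(n - 3)*(n^2 - 3*n - 4) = (n - 4)^3*(n - 3)*(n + 1)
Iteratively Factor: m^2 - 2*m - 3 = (m + 1)*(m - 3)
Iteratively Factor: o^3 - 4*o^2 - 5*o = (o)*(o^2 - 4*o - 5) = o*(o + 1)*(o - 5)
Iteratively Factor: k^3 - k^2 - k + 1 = (k - 1)*(k^2 - 1) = (k - 1)*(k + 1)*(k - 1)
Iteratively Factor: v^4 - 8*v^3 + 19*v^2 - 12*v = (v - 3)*(v^3 - 5*v^2 + 4*v) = v*(v - 3)*(v^2 - 5*v + 4) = v*(v - 4)*(v - 3)*(v - 1)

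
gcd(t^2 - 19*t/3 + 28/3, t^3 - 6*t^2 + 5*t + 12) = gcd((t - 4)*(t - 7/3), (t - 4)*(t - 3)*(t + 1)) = t - 4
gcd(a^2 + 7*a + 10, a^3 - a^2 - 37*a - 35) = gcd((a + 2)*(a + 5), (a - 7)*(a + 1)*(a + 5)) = a + 5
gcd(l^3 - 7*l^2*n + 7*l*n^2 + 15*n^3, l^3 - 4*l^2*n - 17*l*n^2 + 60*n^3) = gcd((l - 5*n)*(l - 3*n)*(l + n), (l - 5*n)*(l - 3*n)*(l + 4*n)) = l^2 - 8*l*n + 15*n^2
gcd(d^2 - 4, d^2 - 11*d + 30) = 1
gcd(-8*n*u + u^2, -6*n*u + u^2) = u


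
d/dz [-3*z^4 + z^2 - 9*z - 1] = -12*z^3 + 2*z - 9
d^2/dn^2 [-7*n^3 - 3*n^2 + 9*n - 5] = -42*n - 6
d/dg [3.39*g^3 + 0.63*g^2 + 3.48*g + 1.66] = 10.17*g^2 + 1.26*g + 3.48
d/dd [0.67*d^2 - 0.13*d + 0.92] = 1.34*d - 0.13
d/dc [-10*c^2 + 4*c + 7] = 4 - 20*c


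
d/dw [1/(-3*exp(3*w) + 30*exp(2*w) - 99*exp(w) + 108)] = (exp(2*w) - 20*exp(w)/3 + 11)*exp(w)/(exp(3*w) - 10*exp(2*w) + 33*exp(w) - 36)^2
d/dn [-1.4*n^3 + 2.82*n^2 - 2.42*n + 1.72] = -4.2*n^2 + 5.64*n - 2.42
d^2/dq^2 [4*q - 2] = 0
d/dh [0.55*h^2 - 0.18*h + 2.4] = 1.1*h - 0.18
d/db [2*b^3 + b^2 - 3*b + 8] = 6*b^2 + 2*b - 3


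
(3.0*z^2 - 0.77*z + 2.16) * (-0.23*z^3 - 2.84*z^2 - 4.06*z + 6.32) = -0.69*z^5 - 8.3429*z^4 - 10.49*z^3 + 15.9518*z^2 - 13.636*z + 13.6512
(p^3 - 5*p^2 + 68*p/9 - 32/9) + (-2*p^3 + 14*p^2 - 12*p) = -p^3 + 9*p^2 - 40*p/9 - 32/9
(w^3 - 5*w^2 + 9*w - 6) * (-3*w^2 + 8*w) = -3*w^5 + 23*w^4 - 67*w^3 + 90*w^2 - 48*w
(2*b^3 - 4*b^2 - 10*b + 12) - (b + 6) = 2*b^3 - 4*b^2 - 11*b + 6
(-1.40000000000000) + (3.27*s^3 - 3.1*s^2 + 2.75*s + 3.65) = 3.27*s^3 - 3.1*s^2 + 2.75*s + 2.25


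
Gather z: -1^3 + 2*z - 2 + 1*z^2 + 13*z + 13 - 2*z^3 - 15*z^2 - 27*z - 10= -2*z^3 - 14*z^2 - 12*z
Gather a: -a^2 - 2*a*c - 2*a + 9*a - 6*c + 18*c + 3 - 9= -a^2 + a*(7 - 2*c) + 12*c - 6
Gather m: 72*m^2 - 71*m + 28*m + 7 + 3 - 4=72*m^2 - 43*m + 6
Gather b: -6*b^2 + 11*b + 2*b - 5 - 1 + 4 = -6*b^2 + 13*b - 2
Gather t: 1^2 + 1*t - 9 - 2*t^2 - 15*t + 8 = -2*t^2 - 14*t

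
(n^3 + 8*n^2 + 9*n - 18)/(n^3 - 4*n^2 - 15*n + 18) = (n + 6)/(n - 6)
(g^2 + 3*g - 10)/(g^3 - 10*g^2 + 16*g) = (g + 5)/(g*(g - 8))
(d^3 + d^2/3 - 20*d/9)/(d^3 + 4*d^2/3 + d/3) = (9*d^2 + 3*d - 20)/(3*(3*d^2 + 4*d + 1))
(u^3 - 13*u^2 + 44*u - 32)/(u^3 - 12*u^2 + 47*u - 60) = (u^2 - 9*u + 8)/(u^2 - 8*u + 15)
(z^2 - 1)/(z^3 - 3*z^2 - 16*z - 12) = (z - 1)/(z^2 - 4*z - 12)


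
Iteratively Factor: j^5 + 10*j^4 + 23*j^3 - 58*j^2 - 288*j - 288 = (j + 3)*(j^4 + 7*j^3 + 2*j^2 - 64*j - 96) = (j + 3)*(j + 4)*(j^3 + 3*j^2 - 10*j - 24) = (j + 3)*(j + 4)^2*(j^2 - j - 6) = (j + 2)*(j + 3)*(j + 4)^2*(j - 3)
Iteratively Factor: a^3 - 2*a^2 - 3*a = (a + 1)*(a^2 - 3*a) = a*(a + 1)*(a - 3)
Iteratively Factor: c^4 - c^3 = (c)*(c^3 - c^2) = c*(c - 1)*(c^2) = c^2*(c - 1)*(c)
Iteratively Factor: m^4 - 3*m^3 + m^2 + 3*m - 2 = (m - 1)*(m^3 - 2*m^2 - m + 2) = (m - 1)*(m + 1)*(m^2 - 3*m + 2) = (m - 1)^2*(m + 1)*(m - 2)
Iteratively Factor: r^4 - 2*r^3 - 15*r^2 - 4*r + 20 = (r + 2)*(r^3 - 4*r^2 - 7*r + 10) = (r - 5)*(r + 2)*(r^2 + r - 2) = (r - 5)*(r + 2)^2*(r - 1)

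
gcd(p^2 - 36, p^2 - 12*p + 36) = p - 6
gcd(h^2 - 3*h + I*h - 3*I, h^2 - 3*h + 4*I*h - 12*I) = h - 3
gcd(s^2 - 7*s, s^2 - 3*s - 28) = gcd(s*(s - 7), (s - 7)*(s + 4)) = s - 7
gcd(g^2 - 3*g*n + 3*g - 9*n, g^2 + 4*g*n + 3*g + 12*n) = g + 3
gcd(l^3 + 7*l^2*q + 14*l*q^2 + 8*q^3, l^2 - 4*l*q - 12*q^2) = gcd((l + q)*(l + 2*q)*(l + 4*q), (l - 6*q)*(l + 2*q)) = l + 2*q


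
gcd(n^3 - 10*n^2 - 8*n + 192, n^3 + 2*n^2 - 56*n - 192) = n^2 - 4*n - 32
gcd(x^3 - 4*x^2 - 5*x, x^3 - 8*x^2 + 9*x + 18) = x + 1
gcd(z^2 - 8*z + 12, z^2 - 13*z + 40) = 1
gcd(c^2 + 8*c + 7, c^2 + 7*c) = c + 7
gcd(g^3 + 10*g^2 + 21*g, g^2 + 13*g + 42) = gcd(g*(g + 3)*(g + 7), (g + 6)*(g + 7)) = g + 7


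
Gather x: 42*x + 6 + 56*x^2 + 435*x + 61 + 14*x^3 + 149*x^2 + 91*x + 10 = 14*x^3 + 205*x^2 + 568*x + 77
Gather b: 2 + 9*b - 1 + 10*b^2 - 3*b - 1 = 10*b^2 + 6*b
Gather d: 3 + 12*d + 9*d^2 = 9*d^2 + 12*d + 3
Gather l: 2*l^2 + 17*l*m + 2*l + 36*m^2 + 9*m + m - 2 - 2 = 2*l^2 + l*(17*m + 2) + 36*m^2 + 10*m - 4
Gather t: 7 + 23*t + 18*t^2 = 18*t^2 + 23*t + 7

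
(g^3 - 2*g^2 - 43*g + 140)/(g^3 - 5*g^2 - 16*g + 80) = (g + 7)/(g + 4)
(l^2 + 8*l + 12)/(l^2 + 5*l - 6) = (l + 2)/(l - 1)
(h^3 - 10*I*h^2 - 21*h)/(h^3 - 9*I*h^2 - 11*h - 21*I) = h/(h + I)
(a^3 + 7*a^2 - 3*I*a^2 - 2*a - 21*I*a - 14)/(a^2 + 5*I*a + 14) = (a^2 + a*(7 - I) - 7*I)/(a + 7*I)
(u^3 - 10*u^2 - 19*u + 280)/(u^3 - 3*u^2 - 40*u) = (u - 7)/u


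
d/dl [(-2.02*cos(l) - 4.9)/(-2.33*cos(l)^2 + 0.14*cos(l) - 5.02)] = (4.7066*cos(l)^2 + 22.834*cos(l) - 10.8264)*sin(l)/(5.4289*cos(l)^4 - 0.6524*cos(l)^3 + 23.4128*cos(l)^2 - 1.4056*cos(l) + 25.2004)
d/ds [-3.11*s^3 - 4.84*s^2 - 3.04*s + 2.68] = -9.33*s^2 - 9.68*s - 3.04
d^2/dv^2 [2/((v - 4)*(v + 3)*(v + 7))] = 4*(6*v^4 + 48*v^3 + 51*v^2 - 90*v + 865)/(v^9 + 18*v^8 + 51*v^7 - 720*v^6 - 3993*v^5 + 7002*v^4 + 71765*v^3 + 36036*v^2 - 402192*v - 592704)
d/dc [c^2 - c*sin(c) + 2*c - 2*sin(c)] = -c*cos(c) + 2*c - sin(c) - 2*cos(c) + 2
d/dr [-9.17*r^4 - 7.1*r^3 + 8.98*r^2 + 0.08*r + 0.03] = -36.68*r^3 - 21.3*r^2 + 17.96*r + 0.08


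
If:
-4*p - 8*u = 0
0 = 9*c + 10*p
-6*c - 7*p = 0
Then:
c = 0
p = 0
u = 0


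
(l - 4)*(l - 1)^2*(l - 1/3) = l^4 - 19*l^3/3 + 11*l^2 - 7*l + 4/3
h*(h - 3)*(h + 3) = h^3 - 9*h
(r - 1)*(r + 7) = r^2 + 6*r - 7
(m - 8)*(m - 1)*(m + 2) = m^3 - 7*m^2 - 10*m + 16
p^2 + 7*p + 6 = (p + 1)*(p + 6)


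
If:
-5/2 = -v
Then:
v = 5/2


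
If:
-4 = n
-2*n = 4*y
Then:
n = -4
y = 2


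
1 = 1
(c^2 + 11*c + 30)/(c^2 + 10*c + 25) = (c + 6)/(c + 5)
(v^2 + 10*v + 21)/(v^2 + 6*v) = (v^2 + 10*v + 21)/(v*(v + 6))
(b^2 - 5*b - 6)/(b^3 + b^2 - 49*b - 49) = (b - 6)/(b^2 - 49)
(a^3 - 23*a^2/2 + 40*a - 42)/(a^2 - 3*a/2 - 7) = (a^2 - 8*a + 12)/(a + 2)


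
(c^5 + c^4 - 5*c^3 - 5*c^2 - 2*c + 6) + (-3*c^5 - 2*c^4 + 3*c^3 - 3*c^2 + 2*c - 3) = -2*c^5 - c^4 - 2*c^3 - 8*c^2 + 3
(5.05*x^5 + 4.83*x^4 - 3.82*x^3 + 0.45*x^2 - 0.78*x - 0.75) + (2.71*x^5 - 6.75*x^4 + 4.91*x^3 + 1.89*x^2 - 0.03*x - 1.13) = 7.76*x^5 - 1.92*x^4 + 1.09*x^3 + 2.34*x^2 - 0.81*x - 1.88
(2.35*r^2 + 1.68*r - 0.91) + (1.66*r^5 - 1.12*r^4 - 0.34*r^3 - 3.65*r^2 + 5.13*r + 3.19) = 1.66*r^5 - 1.12*r^4 - 0.34*r^3 - 1.3*r^2 + 6.81*r + 2.28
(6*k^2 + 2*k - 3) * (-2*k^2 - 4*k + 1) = -12*k^4 - 28*k^3 + 4*k^2 + 14*k - 3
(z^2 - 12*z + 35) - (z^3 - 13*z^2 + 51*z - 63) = -z^3 + 14*z^2 - 63*z + 98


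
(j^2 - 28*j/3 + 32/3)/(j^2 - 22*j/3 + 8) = (j - 8)/(j - 6)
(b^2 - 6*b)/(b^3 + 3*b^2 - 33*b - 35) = b*(b - 6)/(b^3 + 3*b^2 - 33*b - 35)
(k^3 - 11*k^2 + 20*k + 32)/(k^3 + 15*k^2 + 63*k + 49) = (k^2 - 12*k + 32)/(k^2 + 14*k + 49)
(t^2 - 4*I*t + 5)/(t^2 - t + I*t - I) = (t - 5*I)/(t - 1)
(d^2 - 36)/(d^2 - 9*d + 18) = (d + 6)/(d - 3)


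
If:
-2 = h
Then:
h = -2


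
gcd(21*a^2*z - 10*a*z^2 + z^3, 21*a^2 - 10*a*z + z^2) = 21*a^2 - 10*a*z + z^2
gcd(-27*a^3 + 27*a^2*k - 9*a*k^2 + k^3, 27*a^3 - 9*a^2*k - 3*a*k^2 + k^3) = 9*a^2 - 6*a*k + k^2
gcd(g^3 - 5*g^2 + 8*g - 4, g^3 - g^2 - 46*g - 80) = 1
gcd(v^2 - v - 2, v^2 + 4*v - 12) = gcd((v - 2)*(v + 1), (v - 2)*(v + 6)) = v - 2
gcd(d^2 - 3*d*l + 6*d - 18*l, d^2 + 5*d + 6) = 1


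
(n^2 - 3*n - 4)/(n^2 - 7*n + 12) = (n + 1)/(n - 3)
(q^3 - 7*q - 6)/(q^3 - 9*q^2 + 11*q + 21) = (q + 2)/(q - 7)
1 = 1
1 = 1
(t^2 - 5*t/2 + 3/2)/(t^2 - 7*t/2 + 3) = (t - 1)/(t - 2)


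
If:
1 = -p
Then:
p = -1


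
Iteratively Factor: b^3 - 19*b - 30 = (b - 5)*(b^2 + 5*b + 6) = (b - 5)*(b + 2)*(b + 3)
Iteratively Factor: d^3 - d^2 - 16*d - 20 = (d + 2)*(d^2 - 3*d - 10) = (d - 5)*(d + 2)*(d + 2)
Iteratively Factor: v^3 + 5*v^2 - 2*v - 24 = (v + 3)*(v^2 + 2*v - 8) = (v - 2)*(v + 3)*(v + 4)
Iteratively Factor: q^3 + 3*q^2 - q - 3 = (q + 3)*(q^2 - 1) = (q + 1)*(q + 3)*(q - 1)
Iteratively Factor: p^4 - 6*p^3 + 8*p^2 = (p)*(p^3 - 6*p^2 + 8*p) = p*(p - 4)*(p^2 - 2*p) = p*(p - 4)*(p - 2)*(p)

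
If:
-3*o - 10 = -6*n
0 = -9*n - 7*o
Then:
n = 70/69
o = -30/23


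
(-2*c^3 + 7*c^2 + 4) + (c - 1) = -2*c^3 + 7*c^2 + c + 3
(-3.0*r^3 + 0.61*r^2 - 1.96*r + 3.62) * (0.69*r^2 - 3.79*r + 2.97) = -2.07*r^5 + 11.7909*r^4 - 12.5743*r^3 + 11.7379*r^2 - 19.541*r + 10.7514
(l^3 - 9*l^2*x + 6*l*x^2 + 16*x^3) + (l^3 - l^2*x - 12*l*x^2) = 2*l^3 - 10*l^2*x - 6*l*x^2 + 16*x^3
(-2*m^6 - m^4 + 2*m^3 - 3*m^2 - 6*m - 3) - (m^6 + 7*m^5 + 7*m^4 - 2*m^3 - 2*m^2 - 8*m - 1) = -3*m^6 - 7*m^5 - 8*m^4 + 4*m^3 - m^2 + 2*m - 2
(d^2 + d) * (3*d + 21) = 3*d^3 + 24*d^2 + 21*d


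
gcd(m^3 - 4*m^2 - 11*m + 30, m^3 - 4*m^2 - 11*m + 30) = m^3 - 4*m^2 - 11*m + 30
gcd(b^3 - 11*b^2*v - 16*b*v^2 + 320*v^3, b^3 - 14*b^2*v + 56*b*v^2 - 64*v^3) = -b + 8*v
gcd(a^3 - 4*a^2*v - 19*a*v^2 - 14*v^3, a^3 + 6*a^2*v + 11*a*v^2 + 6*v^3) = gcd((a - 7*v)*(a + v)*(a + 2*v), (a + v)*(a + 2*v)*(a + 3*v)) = a^2 + 3*a*v + 2*v^2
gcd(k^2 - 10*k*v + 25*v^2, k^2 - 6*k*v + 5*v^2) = -k + 5*v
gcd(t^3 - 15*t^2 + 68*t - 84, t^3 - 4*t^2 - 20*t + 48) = t^2 - 8*t + 12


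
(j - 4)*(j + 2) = j^2 - 2*j - 8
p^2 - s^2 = (p - s)*(p + s)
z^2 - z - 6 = (z - 3)*(z + 2)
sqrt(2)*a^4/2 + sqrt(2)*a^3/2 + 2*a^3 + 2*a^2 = a^2*(a + 2*sqrt(2))*(sqrt(2)*a/2 + sqrt(2)/2)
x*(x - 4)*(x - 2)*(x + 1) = x^4 - 5*x^3 + 2*x^2 + 8*x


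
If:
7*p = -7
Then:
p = -1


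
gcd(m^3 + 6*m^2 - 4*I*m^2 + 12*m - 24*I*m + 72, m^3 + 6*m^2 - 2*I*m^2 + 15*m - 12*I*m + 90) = m + 6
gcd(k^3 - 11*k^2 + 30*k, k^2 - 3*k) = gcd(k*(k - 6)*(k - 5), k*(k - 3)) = k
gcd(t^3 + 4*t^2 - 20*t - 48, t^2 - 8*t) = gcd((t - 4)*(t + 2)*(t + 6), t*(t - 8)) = 1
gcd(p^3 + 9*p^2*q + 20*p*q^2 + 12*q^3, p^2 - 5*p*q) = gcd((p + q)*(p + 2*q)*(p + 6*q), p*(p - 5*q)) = 1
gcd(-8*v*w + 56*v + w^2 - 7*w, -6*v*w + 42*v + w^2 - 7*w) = w - 7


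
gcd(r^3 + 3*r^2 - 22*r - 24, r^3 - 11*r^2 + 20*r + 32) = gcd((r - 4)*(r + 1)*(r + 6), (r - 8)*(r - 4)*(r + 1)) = r^2 - 3*r - 4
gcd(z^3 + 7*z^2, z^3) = z^2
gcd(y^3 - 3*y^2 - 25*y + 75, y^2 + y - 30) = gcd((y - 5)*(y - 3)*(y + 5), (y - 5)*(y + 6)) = y - 5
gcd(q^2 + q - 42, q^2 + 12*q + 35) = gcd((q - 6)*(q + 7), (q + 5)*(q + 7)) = q + 7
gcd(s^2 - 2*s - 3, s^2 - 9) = s - 3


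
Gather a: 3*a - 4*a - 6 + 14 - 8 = -a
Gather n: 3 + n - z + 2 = n - z + 5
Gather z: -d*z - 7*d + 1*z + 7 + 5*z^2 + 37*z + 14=-7*d + 5*z^2 + z*(38 - d) + 21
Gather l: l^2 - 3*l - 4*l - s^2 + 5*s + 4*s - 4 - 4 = l^2 - 7*l - s^2 + 9*s - 8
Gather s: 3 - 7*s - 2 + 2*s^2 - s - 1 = 2*s^2 - 8*s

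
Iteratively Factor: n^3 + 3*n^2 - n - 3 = (n + 3)*(n^2 - 1) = (n - 1)*(n + 3)*(n + 1)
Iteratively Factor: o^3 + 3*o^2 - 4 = (o + 2)*(o^2 + o - 2) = (o - 1)*(o + 2)*(o + 2)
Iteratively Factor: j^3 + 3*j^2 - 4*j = (j - 1)*(j^2 + 4*j) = (j - 1)*(j + 4)*(j)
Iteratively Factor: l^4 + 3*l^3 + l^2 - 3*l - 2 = (l + 1)*(l^3 + 2*l^2 - l - 2) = (l + 1)*(l + 2)*(l^2 - 1) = (l + 1)^2*(l + 2)*(l - 1)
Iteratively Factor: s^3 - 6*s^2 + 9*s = (s - 3)*(s^2 - 3*s) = (s - 3)^2*(s)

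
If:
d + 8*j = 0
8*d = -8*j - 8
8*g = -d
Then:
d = -8/7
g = 1/7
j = 1/7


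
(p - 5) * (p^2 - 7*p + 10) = p^3 - 12*p^2 + 45*p - 50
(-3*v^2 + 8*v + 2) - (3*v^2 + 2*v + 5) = -6*v^2 + 6*v - 3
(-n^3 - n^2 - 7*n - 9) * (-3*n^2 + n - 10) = 3*n^5 + 2*n^4 + 30*n^3 + 30*n^2 + 61*n + 90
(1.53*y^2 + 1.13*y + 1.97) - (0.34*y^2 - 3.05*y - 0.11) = 1.19*y^2 + 4.18*y + 2.08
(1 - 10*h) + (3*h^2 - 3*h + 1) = 3*h^2 - 13*h + 2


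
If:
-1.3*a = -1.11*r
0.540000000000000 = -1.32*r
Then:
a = -0.35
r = -0.41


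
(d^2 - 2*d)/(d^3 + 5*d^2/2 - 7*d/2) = 2*(d - 2)/(2*d^2 + 5*d - 7)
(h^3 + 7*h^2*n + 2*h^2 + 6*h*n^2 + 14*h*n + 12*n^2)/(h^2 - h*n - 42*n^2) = (h^2 + h*n + 2*h + 2*n)/(h - 7*n)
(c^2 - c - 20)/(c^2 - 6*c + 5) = (c + 4)/(c - 1)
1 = 1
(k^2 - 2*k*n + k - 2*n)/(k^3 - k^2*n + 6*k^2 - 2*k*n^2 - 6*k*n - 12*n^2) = (k + 1)/(k^2 + k*n + 6*k + 6*n)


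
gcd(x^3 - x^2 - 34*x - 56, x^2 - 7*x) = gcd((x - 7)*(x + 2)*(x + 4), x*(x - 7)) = x - 7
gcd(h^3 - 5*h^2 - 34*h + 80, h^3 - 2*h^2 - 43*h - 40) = h^2 - 3*h - 40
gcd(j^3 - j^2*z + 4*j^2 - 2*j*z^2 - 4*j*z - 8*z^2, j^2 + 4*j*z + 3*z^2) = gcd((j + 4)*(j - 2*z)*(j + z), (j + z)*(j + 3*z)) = j + z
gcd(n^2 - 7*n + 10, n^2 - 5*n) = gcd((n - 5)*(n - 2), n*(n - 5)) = n - 5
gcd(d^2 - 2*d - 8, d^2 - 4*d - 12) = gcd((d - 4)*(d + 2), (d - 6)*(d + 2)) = d + 2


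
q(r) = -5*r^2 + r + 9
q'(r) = 1 - 10*r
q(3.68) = -55.03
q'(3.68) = -35.80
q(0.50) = 8.25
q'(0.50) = -4.00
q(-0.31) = 8.21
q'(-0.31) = 4.10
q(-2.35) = -20.96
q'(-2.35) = 24.50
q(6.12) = -172.15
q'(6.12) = -60.20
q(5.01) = -111.49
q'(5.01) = -49.10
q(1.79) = -5.23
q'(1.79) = -16.90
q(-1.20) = 0.60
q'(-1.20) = 13.00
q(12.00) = -699.00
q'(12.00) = -119.00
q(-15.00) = -1131.00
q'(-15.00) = 151.00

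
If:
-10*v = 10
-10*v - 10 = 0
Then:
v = -1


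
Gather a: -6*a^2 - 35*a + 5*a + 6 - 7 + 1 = -6*a^2 - 30*a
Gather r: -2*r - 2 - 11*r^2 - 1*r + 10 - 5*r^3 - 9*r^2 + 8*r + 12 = -5*r^3 - 20*r^2 + 5*r + 20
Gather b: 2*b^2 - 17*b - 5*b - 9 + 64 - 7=2*b^2 - 22*b + 48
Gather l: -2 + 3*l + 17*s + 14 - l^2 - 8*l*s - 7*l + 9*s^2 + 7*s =-l^2 + l*(-8*s - 4) + 9*s^2 + 24*s + 12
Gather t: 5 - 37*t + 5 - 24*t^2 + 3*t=-24*t^2 - 34*t + 10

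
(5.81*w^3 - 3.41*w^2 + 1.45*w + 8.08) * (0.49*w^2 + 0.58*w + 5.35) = 2.8469*w^5 + 1.6989*w^4 + 29.8162*w^3 - 13.4433*w^2 + 12.4439*w + 43.228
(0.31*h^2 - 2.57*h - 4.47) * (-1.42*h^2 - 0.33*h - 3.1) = -0.4402*h^4 + 3.5471*h^3 + 6.2345*h^2 + 9.4421*h + 13.857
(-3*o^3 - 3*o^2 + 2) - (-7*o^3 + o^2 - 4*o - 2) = 4*o^3 - 4*o^2 + 4*o + 4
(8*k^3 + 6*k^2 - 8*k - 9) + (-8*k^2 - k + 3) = 8*k^3 - 2*k^2 - 9*k - 6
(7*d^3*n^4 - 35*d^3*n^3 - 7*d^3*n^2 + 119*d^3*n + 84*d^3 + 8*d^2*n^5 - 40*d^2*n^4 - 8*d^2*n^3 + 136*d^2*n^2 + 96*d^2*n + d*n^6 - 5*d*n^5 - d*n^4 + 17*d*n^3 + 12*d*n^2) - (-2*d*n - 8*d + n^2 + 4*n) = 7*d^3*n^4 - 35*d^3*n^3 - 7*d^3*n^2 + 119*d^3*n + 84*d^3 + 8*d^2*n^5 - 40*d^2*n^4 - 8*d^2*n^3 + 136*d^2*n^2 + 96*d^2*n + d*n^6 - 5*d*n^5 - d*n^4 + 17*d*n^3 + 12*d*n^2 + 2*d*n + 8*d - n^2 - 4*n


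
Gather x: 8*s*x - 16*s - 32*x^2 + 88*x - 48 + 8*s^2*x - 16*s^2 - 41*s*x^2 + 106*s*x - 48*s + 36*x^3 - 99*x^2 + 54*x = -16*s^2 - 64*s + 36*x^3 + x^2*(-41*s - 131) + x*(8*s^2 + 114*s + 142) - 48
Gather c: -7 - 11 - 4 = -22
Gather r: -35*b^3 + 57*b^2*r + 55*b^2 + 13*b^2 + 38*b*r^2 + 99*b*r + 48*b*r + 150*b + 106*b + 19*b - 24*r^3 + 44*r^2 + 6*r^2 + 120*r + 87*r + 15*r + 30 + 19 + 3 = -35*b^3 + 68*b^2 + 275*b - 24*r^3 + r^2*(38*b + 50) + r*(57*b^2 + 147*b + 222) + 52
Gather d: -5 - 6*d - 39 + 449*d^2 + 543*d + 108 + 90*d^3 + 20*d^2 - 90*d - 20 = 90*d^3 + 469*d^2 + 447*d + 44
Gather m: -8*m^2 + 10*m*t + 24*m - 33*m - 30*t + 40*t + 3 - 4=-8*m^2 + m*(10*t - 9) + 10*t - 1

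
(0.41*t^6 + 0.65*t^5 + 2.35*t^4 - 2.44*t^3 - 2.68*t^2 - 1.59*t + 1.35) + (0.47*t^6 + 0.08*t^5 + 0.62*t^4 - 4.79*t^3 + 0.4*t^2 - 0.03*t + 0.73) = 0.88*t^6 + 0.73*t^5 + 2.97*t^4 - 7.23*t^3 - 2.28*t^2 - 1.62*t + 2.08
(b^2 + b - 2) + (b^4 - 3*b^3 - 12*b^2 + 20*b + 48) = b^4 - 3*b^3 - 11*b^2 + 21*b + 46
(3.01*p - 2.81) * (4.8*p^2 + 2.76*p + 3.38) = 14.448*p^3 - 5.1804*p^2 + 2.4182*p - 9.4978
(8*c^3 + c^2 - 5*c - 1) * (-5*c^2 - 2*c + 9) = -40*c^5 - 21*c^4 + 95*c^3 + 24*c^2 - 43*c - 9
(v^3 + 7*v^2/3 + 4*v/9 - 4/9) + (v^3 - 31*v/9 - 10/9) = 2*v^3 + 7*v^2/3 - 3*v - 14/9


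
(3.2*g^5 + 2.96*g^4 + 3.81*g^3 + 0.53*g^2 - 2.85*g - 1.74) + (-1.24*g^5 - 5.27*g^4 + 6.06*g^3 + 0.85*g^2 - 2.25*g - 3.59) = 1.96*g^5 - 2.31*g^4 + 9.87*g^3 + 1.38*g^2 - 5.1*g - 5.33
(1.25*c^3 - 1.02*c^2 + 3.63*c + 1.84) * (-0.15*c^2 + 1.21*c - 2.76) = -0.1875*c^5 + 1.6655*c^4 - 5.2287*c^3 + 6.9315*c^2 - 7.7924*c - 5.0784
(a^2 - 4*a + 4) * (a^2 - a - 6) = a^4 - 5*a^3 + 2*a^2 + 20*a - 24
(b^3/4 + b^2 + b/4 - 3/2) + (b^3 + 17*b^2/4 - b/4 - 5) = 5*b^3/4 + 21*b^2/4 - 13/2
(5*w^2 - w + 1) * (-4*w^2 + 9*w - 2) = -20*w^4 + 49*w^3 - 23*w^2 + 11*w - 2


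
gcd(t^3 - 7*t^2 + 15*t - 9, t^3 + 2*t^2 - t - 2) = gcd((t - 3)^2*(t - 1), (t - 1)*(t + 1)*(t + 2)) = t - 1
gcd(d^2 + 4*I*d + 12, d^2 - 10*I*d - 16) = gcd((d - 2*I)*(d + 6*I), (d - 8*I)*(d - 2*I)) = d - 2*I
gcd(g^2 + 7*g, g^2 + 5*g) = g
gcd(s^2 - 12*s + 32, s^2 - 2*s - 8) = s - 4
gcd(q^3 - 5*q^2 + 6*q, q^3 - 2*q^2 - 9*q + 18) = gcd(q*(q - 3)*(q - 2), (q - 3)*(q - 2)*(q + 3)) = q^2 - 5*q + 6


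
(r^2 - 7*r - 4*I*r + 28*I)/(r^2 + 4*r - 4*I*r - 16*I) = (r - 7)/(r + 4)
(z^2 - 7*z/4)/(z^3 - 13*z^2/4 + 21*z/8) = 2/(2*z - 3)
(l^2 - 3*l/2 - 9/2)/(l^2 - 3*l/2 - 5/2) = (-2*l^2 + 3*l + 9)/(-2*l^2 + 3*l + 5)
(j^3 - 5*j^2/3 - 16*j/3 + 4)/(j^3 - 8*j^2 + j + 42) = (j - 2/3)/(j - 7)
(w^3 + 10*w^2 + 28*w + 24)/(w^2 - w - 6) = (w^2 + 8*w + 12)/(w - 3)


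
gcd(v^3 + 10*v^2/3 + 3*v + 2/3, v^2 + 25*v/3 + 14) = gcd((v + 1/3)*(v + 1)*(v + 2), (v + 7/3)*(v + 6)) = 1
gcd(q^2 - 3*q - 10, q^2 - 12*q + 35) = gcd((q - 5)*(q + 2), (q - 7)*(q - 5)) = q - 5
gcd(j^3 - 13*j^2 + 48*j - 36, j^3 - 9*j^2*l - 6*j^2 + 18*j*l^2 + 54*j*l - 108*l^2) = j - 6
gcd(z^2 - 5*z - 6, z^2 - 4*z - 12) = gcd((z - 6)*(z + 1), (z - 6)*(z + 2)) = z - 6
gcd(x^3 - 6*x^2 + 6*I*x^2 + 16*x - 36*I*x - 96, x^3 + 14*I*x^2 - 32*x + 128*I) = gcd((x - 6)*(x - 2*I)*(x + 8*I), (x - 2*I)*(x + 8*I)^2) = x^2 + 6*I*x + 16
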